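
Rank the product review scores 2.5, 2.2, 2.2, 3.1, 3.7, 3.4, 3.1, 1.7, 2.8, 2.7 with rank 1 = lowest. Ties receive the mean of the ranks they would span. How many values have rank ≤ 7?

Sorted (ascending): 1.7, 2.2, 2.2, 2.5, 2.7, 2.8, 3.1, 3.1, 3.4, 3.7
The 2 values of 2.2 occupy positions 2–3 → average rank (2+3)/2 = 2.5.
The 2 values of 3.1 occupy positions 7–8 → average rank (7+8)/2 = 7.5.
Ranks ≤ 7: {1, 2.5, 2.5, 4, 5, 6} → 6 values.

6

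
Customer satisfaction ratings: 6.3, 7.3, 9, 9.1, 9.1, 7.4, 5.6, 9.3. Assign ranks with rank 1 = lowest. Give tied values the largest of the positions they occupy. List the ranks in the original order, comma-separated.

Sorted (ascending): 5.6, 6.3, 7.3, 7.4, 9, 9.1, 9.1, 9.3
The 2 values of 9.1 occupy positions 6–7 → each gets rank 7.

2, 3, 5, 7, 7, 4, 1, 8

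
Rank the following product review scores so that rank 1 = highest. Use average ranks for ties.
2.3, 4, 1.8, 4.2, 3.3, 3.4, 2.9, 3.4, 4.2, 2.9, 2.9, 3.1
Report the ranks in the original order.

11, 3, 12, 1.5, 6, 4.5, 9, 4.5, 1.5, 9, 9, 7

Sorted (descending): 4.2, 4.2, 4, 3.4, 3.4, 3.3, 3.1, 2.9, 2.9, 2.9, 2.3, 1.8
The 2 values of 4.2 occupy positions 1–2 → average rank (1+2)/2 = 1.5.
The 2 values of 3.4 occupy positions 4–5 → average rank (4+5)/2 = 4.5.
The 3 values of 2.9 occupy positions 8–10 → average rank 9.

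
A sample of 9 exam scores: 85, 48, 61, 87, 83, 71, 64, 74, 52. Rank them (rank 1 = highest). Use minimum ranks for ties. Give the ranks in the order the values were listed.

2, 9, 7, 1, 3, 5, 6, 4, 8

Sorted (descending): 87, 85, 83, 74, 71, 64, 61, 52, 48
No ties — each value takes its position as its rank.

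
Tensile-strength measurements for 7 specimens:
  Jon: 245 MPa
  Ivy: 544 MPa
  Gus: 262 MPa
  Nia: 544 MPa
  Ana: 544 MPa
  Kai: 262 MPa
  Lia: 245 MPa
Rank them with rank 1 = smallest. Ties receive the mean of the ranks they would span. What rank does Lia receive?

Sorted (ascending): 245, 245, 262, 262, 544, 544, 544
The 2 values of 245 occupy positions 1–2 → average rank (1+2)/2 = 1.5.
The 2 values of 262 occupy positions 3–4 → average rank (3+4)/2 = 3.5.
The 3 values of 544 occupy positions 5–7 → average rank 6.
Lia has value 245 MPa → rank 1.5.

1.5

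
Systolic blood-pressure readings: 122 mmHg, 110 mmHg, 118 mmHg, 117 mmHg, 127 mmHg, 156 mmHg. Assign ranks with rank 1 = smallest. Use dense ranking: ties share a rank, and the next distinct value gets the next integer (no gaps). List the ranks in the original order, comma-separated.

Sorted (ascending): 110, 117, 118, 122, 127, 156
No ties — each value takes its position as its rank.

4, 1, 3, 2, 5, 6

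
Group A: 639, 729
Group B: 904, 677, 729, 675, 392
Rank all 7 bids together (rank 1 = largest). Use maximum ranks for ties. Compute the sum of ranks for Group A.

Sorted (descending): 904, 729, 729, 677, 675, 639, 392
The 2 values of 729 occupy positions 2–3 → each gets rank 3.
Group A values → pooled ranks: 639→6, 729→3
Rank sum = 6 + 3 = 9

9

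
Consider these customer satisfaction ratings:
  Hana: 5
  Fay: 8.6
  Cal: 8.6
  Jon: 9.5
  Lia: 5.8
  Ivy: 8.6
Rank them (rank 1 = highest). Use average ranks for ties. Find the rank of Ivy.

Sorted (descending): 9.5, 8.6, 8.6, 8.6, 5.8, 5
The 3 values of 8.6 occupy positions 2–4 → average rank 3.
Ivy has value 8.6 → rank 3.

3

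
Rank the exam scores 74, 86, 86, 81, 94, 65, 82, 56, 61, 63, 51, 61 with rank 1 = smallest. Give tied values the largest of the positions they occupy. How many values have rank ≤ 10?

9

Sorted (ascending): 51, 56, 61, 61, 63, 65, 74, 81, 82, 86, 86, 94
The 2 values of 61 occupy positions 3–4 → each gets rank 4.
The 2 values of 86 occupy positions 10–11 → each gets rank 11.
Ranks ≤ 10: {1, 2, 4, 4, 5, 6, 7, 8, 9} → 9 values.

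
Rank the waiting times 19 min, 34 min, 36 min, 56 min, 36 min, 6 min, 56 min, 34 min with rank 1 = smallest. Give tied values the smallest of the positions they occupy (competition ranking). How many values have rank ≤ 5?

Sorted (ascending): 6, 19, 34, 34, 36, 36, 56, 56
The 2 values of 34 occupy positions 3–4 → each gets rank 3.
The 2 values of 36 occupy positions 5–6 → each gets rank 5.
The 2 values of 56 occupy positions 7–8 → each gets rank 7.
Ranks ≤ 5: {1, 2, 3, 3, 5, 5} → 6 values.

6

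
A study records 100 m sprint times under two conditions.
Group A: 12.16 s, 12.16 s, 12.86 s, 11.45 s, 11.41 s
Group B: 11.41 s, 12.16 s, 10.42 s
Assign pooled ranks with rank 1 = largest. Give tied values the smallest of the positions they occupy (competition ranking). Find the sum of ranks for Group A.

16

Sorted (descending): 12.86, 12.16, 12.16, 12.16, 11.45, 11.41, 11.41, 10.42
The 3 values of 12.16 occupy positions 2–4 → each gets rank 2.
The 2 values of 11.41 occupy positions 6–7 → each gets rank 6.
Group A values → pooled ranks: 12.16→2, 12.16→2, 12.86→1, 11.45→5, 11.41→6
Rank sum = 2 + 2 + 1 + 5 + 6 = 16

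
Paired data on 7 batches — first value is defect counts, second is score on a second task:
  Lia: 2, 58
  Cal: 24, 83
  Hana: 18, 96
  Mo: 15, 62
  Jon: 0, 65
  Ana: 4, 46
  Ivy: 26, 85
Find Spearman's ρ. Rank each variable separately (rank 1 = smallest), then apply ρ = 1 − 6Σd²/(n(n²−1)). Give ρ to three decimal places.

0.643

Ranks of variable 1: 2, 6, 5, 4, 1, 3, 7
Ranks of variable 2: 2, 5, 7, 3, 4, 1, 6
d = r₁ − r₂: 0, 1, -2, 1, -3, 2, 1
d²: 0, 1, 4, 1, 9, 4, 1; Σd² = 20
ρ = 1 − 6·20/(7·48) = 1 − 120/336 = 0.643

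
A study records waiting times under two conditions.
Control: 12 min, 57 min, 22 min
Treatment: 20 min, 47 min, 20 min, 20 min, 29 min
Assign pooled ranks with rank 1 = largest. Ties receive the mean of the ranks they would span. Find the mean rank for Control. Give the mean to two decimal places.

Sorted (descending): 57, 47, 29, 22, 20, 20, 20, 12
The 3 values of 20 occupy positions 5–7 → average rank 6.
Control values → pooled ranks: 12→8, 57→1, 22→4
Mean rank = (8 + 1 + 4) / 3 = 4.33

4.33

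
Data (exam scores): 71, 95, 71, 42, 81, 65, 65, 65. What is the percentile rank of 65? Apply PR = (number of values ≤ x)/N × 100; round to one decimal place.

50.0

N = 8.
Strictly below 65: 1. Equal to 65: 3.
PR = 4/8 × 100 = 50.0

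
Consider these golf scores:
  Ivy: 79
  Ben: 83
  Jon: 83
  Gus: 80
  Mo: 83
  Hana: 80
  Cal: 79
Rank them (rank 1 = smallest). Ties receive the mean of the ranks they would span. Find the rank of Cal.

Sorted (ascending): 79, 79, 80, 80, 83, 83, 83
The 2 values of 79 occupy positions 1–2 → average rank (1+2)/2 = 1.5.
The 2 values of 80 occupy positions 3–4 → average rank (3+4)/2 = 3.5.
The 3 values of 83 occupy positions 5–7 → average rank 6.
Cal has value 79 → rank 1.5.

1.5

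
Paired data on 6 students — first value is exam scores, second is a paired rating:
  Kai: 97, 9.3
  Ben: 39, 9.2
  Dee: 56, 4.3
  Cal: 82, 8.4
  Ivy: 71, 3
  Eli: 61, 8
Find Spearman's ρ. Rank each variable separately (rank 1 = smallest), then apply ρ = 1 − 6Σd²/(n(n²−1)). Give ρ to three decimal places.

0.257

Ranks of variable 1: 6, 1, 2, 5, 4, 3
Ranks of variable 2: 6, 5, 2, 4, 1, 3
d = r₁ − r₂: 0, -4, 0, 1, 3, 0
d²: 0, 16, 0, 1, 9, 0; Σd² = 26
ρ = 1 − 6·26/(6·35) = 1 − 156/210 = 0.257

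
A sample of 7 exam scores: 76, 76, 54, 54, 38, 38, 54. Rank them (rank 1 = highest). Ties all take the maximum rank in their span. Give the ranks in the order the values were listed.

Sorted (descending): 76, 76, 54, 54, 54, 38, 38
The 2 values of 76 occupy positions 1–2 → each gets rank 2.
The 3 values of 54 occupy positions 3–5 → each gets rank 5.
The 2 values of 38 occupy positions 6–7 → each gets rank 7.

2, 2, 5, 5, 7, 7, 5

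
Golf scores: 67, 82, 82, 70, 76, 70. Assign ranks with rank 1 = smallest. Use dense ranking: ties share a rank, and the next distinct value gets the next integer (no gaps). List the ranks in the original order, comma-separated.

Sorted (ascending): 67, 70, 70, 76, 82, 82
The 2 values of 70 share dense rank 2.
The 2 values of 82 share dense rank 4.
Remaining distinct values take the next consecutive integers.

1, 4, 4, 2, 3, 2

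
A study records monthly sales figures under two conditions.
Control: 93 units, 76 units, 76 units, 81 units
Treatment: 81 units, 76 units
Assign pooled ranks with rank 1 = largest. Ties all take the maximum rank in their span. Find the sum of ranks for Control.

Sorted (descending): 93, 81, 81, 76, 76, 76
The 2 values of 81 occupy positions 2–3 → each gets rank 3.
The 3 values of 76 occupy positions 4–6 → each gets rank 6.
Control values → pooled ranks: 93→1, 76→6, 76→6, 81→3
Rank sum = 1 + 6 + 6 + 3 = 16

16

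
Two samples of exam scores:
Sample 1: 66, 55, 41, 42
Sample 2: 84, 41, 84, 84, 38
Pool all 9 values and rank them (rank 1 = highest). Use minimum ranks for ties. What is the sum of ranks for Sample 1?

22

Sorted (descending): 84, 84, 84, 66, 55, 42, 41, 41, 38
The 3 values of 84 occupy positions 1–3 → each gets rank 1.
The 2 values of 41 occupy positions 7–8 → each gets rank 7.
Sample 1 values → pooled ranks: 66→4, 55→5, 41→7, 42→6
Rank sum = 4 + 5 + 7 + 6 = 22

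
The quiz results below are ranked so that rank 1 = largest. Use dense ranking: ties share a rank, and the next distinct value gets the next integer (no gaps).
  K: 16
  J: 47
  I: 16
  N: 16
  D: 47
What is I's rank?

2

Sorted (descending): 47, 47, 16, 16, 16
The 2 values of 47 share dense rank 1.
The 3 values of 16 share dense rank 2.
I has value 16 → rank 2.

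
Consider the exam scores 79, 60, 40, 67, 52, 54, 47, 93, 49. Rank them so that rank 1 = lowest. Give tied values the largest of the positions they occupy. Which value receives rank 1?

Sorted (ascending): 40, 47, 49, 52, 54, 60, 67, 79, 93
No ties — each value takes its position as its rank.
Rank 1 → value 40.

40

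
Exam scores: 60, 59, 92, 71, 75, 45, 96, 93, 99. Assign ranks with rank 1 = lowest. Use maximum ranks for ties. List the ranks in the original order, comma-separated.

3, 2, 6, 4, 5, 1, 8, 7, 9

Sorted (ascending): 45, 59, 60, 71, 75, 92, 93, 96, 99
No ties — each value takes its position as its rank.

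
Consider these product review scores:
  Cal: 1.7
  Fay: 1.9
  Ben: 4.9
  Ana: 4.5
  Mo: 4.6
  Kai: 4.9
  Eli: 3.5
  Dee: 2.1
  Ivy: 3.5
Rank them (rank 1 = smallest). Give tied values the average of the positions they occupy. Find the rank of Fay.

Sorted (ascending): 1.7, 1.9, 2.1, 3.5, 3.5, 4.5, 4.6, 4.9, 4.9
The 2 values of 3.5 occupy positions 4–5 → average rank (4+5)/2 = 4.5.
The 2 values of 4.9 occupy positions 8–9 → average rank (8+9)/2 = 8.5.
Fay has value 1.9 → rank 2.

2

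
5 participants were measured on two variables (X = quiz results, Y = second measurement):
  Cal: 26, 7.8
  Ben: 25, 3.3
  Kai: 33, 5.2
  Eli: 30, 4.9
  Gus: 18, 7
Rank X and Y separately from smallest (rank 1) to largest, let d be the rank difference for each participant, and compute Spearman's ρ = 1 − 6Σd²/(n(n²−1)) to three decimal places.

-0.100

Ranks of variable 1: 3, 2, 5, 4, 1
Ranks of variable 2: 5, 1, 3, 2, 4
d = r₁ − r₂: -2, 1, 2, 2, -3
d²: 4, 1, 4, 4, 9; Σd² = 22
ρ = 1 − 6·22/(5·24) = 1 − 132/120 = -0.100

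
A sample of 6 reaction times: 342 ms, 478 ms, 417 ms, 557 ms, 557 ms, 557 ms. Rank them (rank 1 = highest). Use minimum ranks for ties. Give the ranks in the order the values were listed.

6, 4, 5, 1, 1, 1

Sorted (descending): 557, 557, 557, 478, 417, 342
The 3 values of 557 occupy positions 1–3 → each gets rank 1.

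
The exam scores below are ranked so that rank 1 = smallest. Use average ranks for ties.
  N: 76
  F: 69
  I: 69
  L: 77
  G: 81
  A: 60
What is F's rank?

2.5

Sorted (ascending): 60, 69, 69, 76, 77, 81
The 2 values of 69 occupy positions 2–3 → average rank (2+3)/2 = 2.5.
F has value 69 → rank 2.5.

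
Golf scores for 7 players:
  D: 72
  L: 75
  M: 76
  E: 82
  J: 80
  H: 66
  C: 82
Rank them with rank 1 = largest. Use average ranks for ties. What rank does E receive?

1.5

Sorted (descending): 82, 82, 80, 76, 75, 72, 66
The 2 values of 82 occupy positions 1–2 → average rank (1+2)/2 = 1.5.
E has value 82 → rank 1.5.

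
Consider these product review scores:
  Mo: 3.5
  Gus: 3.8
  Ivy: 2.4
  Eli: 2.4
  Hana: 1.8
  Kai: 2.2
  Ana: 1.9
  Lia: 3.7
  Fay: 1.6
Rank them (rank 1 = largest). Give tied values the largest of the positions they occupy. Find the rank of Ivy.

Sorted (descending): 3.8, 3.7, 3.5, 2.4, 2.4, 2.2, 1.9, 1.8, 1.6
The 2 values of 2.4 occupy positions 4–5 → each gets rank 5.
Ivy has value 2.4 → rank 5.

5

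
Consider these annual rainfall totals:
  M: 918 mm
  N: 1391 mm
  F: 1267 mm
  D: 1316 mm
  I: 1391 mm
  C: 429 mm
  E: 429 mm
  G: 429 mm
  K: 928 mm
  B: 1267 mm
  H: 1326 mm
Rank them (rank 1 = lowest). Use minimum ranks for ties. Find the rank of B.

6

Sorted (ascending): 429, 429, 429, 918, 928, 1267, 1267, 1316, 1326, 1391, 1391
The 3 values of 429 occupy positions 1–3 → each gets rank 1.
The 2 values of 1267 occupy positions 6–7 → each gets rank 6.
The 2 values of 1391 occupy positions 10–11 → each gets rank 10.
B has value 1267 mm → rank 6.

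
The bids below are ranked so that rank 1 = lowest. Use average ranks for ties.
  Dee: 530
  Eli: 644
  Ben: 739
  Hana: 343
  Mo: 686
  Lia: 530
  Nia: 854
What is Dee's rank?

2.5

Sorted (ascending): 343, 530, 530, 644, 686, 739, 854
The 2 values of 530 occupy positions 2–3 → average rank (2+3)/2 = 2.5.
Dee has value 530 → rank 2.5.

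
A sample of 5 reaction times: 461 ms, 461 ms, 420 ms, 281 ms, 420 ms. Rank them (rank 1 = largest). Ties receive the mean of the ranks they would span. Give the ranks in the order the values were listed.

1.5, 1.5, 3.5, 5, 3.5

Sorted (descending): 461, 461, 420, 420, 281
The 2 values of 461 occupy positions 1–2 → average rank (1+2)/2 = 1.5.
The 2 values of 420 occupy positions 3–4 → average rank (3+4)/2 = 3.5.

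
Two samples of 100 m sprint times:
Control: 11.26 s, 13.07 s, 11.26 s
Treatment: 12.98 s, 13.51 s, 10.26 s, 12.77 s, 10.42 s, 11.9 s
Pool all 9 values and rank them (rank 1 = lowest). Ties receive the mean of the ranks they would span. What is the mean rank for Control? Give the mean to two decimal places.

Sorted (ascending): 10.26, 10.42, 11.26, 11.26, 11.9, 12.77, 12.98, 13.07, 13.51
The 2 values of 11.26 occupy positions 3–4 → average rank (3+4)/2 = 3.5.
Control values → pooled ranks: 11.26→3.5, 13.07→8, 11.26→3.5
Mean rank = (3.5 + 8 + 3.5) / 3 = 5.00

5.00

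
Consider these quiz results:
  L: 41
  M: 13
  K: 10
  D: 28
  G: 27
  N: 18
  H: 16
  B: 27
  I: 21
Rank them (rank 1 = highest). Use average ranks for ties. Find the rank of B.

3.5

Sorted (descending): 41, 28, 27, 27, 21, 18, 16, 13, 10
The 2 values of 27 occupy positions 3–4 → average rank (3+4)/2 = 3.5.
B has value 27 → rank 3.5.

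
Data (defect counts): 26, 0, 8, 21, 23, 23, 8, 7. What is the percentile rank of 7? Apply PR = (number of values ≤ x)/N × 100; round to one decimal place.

N = 8.
Strictly below 7: 1. Equal to 7: 1.
PR = 2/8 × 100 = 25.0

25.0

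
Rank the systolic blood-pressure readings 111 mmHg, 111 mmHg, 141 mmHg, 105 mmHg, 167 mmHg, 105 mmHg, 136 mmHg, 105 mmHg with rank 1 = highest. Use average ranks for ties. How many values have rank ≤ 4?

3

Sorted (descending): 167, 141, 136, 111, 111, 105, 105, 105
The 2 values of 111 occupy positions 4–5 → average rank (4+5)/2 = 4.5.
The 3 values of 105 occupy positions 6–8 → average rank 7.
Ranks ≤ 4: {1, 2, 3} → 3 values.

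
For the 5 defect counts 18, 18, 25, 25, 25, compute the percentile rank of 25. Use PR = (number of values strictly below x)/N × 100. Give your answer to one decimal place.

40.0

N = 5.
Strictly below 25: 2. Equal to 25: 3.
PR = 2/5 × 100 = 40.0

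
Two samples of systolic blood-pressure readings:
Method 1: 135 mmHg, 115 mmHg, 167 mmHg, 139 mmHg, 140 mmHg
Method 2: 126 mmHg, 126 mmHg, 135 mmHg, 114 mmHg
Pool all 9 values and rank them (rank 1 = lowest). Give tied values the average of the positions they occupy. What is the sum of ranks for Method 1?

31.5

Sorted (ascending): 114, 115, 126, 126, 135, 135, 139, 140, 167
The 2 values of 126 occupy positions 3–4 → average rank (3+4)/2 = 3.5.
The 2 values of 135 occupy positions 5–6 → average rank (5+6)/2 = 5.5.
Method 1 values → pooled ranks: 135→5.5, 115→2, 167→9, 139→7, 140→8
Rank sum = 5.5 + 2 + 9 + 7 + 8 = 31.5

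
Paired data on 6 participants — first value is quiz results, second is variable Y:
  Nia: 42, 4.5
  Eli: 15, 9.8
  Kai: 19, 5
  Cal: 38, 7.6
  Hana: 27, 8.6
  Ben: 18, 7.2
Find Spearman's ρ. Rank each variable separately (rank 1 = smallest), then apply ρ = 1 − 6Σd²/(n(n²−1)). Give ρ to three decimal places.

Ranks of variable 1: 6, 1, 3, 5, 4, 2
Ranks of variable 2: 1, 6, 2, 4, 5, 3
d = r₁ − r₂: 5, -5, 1, 1, -1, -1
d²: 25, 25, 1, 1, 1, 1; Σd² = 54
ρ = 1 − 6·54/(6·35) = 1 − 324/210 = -0.543

-0.543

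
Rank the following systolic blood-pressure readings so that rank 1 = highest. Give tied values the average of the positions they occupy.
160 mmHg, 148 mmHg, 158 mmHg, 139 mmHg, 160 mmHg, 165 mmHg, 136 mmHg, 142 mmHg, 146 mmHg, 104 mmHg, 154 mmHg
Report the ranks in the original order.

Sorted (descending): 165, 160, 160, 158, 154, 148, 146, 142, 139, 136, 104
The 2 values of 160 occupy positions 2–3 → average rank (2+3)/2 = 2.5.

2.5, 6, 4, 9, 2.5, 1, 10, 8, 7, 11, 5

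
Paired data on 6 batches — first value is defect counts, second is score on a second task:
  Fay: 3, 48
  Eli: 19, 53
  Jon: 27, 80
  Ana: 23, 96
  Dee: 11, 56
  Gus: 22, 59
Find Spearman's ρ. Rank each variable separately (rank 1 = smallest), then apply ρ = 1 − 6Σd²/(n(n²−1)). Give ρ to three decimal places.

Ranks of variable 1: 1, 3, 6, 5, 2, 4
Ranks of variable 2: 1, 2, 5, 6, 3, 4
d = r₁ − r₂: 0, 1, 1, -1, -1, 0
d²: 0, 1, 1, 1, 1, 0; Σd² = 4
ρ = 1 − 6·4/(6·35) = 1 − 24/210 = 0.886

0.886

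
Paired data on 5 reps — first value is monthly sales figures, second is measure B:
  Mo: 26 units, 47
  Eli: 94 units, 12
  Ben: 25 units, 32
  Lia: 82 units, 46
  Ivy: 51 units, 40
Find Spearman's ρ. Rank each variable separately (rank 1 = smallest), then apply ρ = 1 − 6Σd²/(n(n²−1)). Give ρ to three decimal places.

-0.300

Ranks of variable 1: 2, 5, 1, 4, 3
Ranks of variable 2: 5, 1, 2, 4, 3
d = r₁ − r₂: -3, 4, -1, 0, 0
d²: 9, 16, 1, 0, 0; Σd² = 26
ρ = 1 − 6·26/(5·24) = 1 − 156/120 = -0.300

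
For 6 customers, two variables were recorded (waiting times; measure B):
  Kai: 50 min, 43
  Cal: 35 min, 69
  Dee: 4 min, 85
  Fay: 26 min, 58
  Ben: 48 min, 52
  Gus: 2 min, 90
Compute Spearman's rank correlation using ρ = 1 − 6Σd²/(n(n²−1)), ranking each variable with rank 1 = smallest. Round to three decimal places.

Ranks of variable 1: 6, 4, 2, 3, 5, 1
Ranks of variable 2: 1, 4, 5, 3, 2, 6
d = r₁ − r₂: 5, 0, -3, 0, 3, -5
d²: 25, 0, 9, 0, 9, 25; Σd² = 68
ρ = 1 − 6·68/(6·35) = 1 − 408/210 = -0.943

-0.943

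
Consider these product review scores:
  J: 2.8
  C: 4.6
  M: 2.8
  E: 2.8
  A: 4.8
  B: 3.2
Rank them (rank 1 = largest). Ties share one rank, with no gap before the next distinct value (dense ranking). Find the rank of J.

4

Sorted (descending): 4.8, 4.6, 3.2, 2.8, 2.8, 2.8
The 3 values of 2.8 share dense rank 4.
Remaining distinct values take the next consecutive integers.
J has value 2.8 → rank 4.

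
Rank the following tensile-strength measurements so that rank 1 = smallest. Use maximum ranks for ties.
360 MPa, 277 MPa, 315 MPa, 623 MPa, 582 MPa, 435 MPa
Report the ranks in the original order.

3, 1, 2, 6, 5, 4

Sorted (ascending): 277, 315, 360, 435, 582, 623
No ties — each value takes its position as its rank.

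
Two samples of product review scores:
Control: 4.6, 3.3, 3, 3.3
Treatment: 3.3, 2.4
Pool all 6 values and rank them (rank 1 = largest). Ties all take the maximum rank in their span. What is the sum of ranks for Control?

14

Sorted (descending): 4.6, 3.3, 3.3, 3.3, 3, 2.4
The 3 values of 3.3 occupy positions 2–4 → each gets rank 4.
Control values → pooled ranks: 4.6→1, 3.3→4, 3→5, 3.3→4
Rank sum = 1 + 4 + 5 + 4 = 14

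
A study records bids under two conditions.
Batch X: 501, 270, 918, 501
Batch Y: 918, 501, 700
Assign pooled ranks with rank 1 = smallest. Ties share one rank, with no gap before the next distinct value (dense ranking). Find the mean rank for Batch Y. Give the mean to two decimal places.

3.00

Sorted (ascending): 270, 501, 501, 501, 700, 918, 918
The 3 values of 501 share dense rank 2.
The 2 values of 918 share dense rank 4.
Remaining distinct values take the next consecutive integers.
Batch Y values → pooled ranks: 918→4, 501→2, 700→3
Mean rank = (4 + 2 + 3) / 3 = 3.00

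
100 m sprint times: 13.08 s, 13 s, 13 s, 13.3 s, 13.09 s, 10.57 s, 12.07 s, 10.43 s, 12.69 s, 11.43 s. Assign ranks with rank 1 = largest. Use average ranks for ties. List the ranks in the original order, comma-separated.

3, 4.5, 4.5, 1, 2, 9, 7, 10, 6, 8

Sorted (descending): 13.3, 13.09, 13.08, 13, 13, 12.69, 12.07, 11.43, 10.57, 10.43
The 2 values of 13 occupy positions 4–5 → average rank (4+5)/2 = 4.5.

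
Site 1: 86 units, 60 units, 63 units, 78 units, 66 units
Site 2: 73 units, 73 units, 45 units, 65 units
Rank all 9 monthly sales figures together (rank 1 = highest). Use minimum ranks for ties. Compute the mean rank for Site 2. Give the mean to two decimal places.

Sorted (descending): 86, 78, 73, 73, 66, 65, 63, 60, 45
The 2 values of 73 occupy positions 3–4 → each gets rank 3.
Site 2 values → pooled ranks: 73→3, 73→3, 45→9, 65→6
Mean rank = (3 + 3 + 9 + 6) / 4 = 5.25

5.25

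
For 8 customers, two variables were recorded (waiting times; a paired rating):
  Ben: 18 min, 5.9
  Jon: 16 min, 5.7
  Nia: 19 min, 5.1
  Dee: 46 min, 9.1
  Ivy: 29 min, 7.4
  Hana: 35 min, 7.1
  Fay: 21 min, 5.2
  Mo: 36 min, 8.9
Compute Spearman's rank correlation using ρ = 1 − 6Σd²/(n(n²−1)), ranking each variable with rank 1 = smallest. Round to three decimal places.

Ranks of variable 1: 2, 1, 3, 8, 5, 6, 4, 7
Ranks of variable 2: 4, 3, 1, 8, 6, 5, 2, 7
d = r₁ − r₂: -2, -2, 2, 0, -1, 1, 2, 0
d²: 4, 4, 4, 0, 1, 1, 4, 0; Σd² = 18
ρ = 1 − 6·18/(8·63) = 1 − 108/504 = 0.786

0.786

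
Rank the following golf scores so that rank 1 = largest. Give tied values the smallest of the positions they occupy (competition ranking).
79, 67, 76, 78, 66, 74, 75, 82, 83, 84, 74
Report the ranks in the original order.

4, 10, 6, 5, 11, 8, 7, 3, 2, 1, 8

Sorted (descending): 84, 83, 82, 79, 78, 76, 75, 74, 74, 67, 66
The 2 values of 74 occupy positions 8–9 → each gets rank 8.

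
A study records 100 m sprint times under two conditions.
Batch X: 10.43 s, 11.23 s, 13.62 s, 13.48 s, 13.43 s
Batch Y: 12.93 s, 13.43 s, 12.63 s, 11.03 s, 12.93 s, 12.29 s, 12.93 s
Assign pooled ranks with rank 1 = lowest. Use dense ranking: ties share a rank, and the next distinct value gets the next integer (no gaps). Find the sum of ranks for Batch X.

Sorted (ascending): 10.43, 11.03, 11.23, 12.29, 12.63, 12.93, 12.93, 12.93, 13.43, 13.43, 13.48, 13.62
The 3 values of 12.93 share dense rank 6.
The 2 values of 13.43 share dense rank 7.
Remaining distinct values take the next consecutive integers.
Batch X values → pooled ranks: 10.43→1, 11.23→3, 13.62→9, 13.48→8, 13.43→7
Rank sum = 1 + 3 + 9 + 8 + 7 = 28

28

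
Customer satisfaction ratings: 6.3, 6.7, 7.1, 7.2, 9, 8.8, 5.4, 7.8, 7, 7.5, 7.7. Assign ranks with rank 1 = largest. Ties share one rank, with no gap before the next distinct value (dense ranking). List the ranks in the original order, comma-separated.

10, 9, 7, 6, 1, 2, 11, 3, 8, 5, 4

Sorted (descending): 9, 8.8, 7.8, 7.7, 7.5, 7.2, 7.1, 7, 6.7, 6.3, 5.4
No ties — each value takes its position as its rank.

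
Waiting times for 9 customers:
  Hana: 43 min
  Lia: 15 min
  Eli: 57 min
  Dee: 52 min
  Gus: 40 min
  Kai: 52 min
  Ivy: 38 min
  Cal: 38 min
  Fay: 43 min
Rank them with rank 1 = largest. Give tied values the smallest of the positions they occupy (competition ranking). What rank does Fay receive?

Sorted (descending): 57, 52, 52, 43, 43, 40, 38, 38, 15
The 2 values of 52 occupy positions 2–3 → each gets rank 2.
The 2 values of 43 occupy positions 4–5 → each gets rank 4.
The 2 values of 38 occupy positions 7–8 → each gets rank 7.
Fay has value 43 min → rank 4.

4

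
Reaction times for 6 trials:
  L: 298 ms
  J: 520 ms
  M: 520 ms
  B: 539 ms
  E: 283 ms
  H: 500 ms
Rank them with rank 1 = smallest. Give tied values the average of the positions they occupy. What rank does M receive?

4.5

Sorted (ascending): 283, 298, 500, 520, 520, 539
The 2 values of 520 occupy positions 4–5 → average rank (4+5)/2 = 4.5.
M has value 520 ms → rank 4.5.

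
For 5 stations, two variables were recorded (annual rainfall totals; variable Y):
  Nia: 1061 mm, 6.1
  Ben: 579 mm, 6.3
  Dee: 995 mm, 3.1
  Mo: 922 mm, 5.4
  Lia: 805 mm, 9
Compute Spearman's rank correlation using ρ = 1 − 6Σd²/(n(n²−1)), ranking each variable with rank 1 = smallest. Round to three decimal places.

Ranks of variable 1: 5, 1, 4, 3, 2
Ranks of variable 2: 3, 4, 1, 2, 5
d = r₁ − r₂: 2, -3, 3, 1, -3
d²: 4, 9, 9, 1, 9; Σd² = 32
ρ = 1 − 6·32/(5·24) = 1 − 192/120 = -0.600

-0.600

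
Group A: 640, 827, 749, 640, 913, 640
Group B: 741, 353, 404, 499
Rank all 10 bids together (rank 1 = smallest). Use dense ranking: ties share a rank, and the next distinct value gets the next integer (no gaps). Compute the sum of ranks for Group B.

Sorted (ascending): 353, 404, 499, 640, 640, 640, 741, 749, 827, 913
The 3 values of 640 share dense rank 4.
Remaining distinct values take the next consecutive integers.
Group B values → pooled ranks: 741→5, 353→1, 404→2, 499→3
Rank sum = 5 + 1 + 2 + 3 = 11

11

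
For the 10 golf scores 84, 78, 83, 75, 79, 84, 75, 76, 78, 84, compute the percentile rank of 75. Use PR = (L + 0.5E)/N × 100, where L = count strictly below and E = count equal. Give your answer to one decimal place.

10.0

N = 10.
Strictly below 75: 0. Equal to 75: 2.
PR = (0 + 0.5·2)/10 × 100 = 10.0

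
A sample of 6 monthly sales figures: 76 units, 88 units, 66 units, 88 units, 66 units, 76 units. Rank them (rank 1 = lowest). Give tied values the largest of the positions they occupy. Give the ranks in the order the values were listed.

4, 6, 2, 6, 2, 4

Sorted (ascending): 66, 66, 76, 76, 88, 88
The 2 values of 66 occupy positions 1–2 → each gets rank 2.
The 2 values of 76 occupy positions 3–4 → each gets rank 4.
The 2 values of 88 occupy positions 5–6 → each gets rank 6.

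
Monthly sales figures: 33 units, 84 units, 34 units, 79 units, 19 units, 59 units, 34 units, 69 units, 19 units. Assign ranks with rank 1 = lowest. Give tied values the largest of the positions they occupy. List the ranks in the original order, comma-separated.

3, 9, 5, 8, 2, 6, 5, 7, 2

Sorted (ascending): 19, 19, 33, 34, 34, 59, 69, 79, 84
The 2 values of 19 occupy positions 1–2 → each gets rank 2.
The 2 values of 34 occupy positions 4–5 → each gets rank 5.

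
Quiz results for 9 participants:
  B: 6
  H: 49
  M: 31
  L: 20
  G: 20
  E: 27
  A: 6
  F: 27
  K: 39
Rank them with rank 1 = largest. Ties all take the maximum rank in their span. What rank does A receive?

Sorted (descending): 49, 39, 31, 27, 27, 20, 20, 6, 6
The 2 values of 27 occupy positions 4–5 → each gets rank 5.
The 2 values of 20 occupy positions 6–7 → each gets rank 7.
The 2 values of 6 occupy positions 8–9 → each gets rank 9.
A has value 6 → rank 9.

9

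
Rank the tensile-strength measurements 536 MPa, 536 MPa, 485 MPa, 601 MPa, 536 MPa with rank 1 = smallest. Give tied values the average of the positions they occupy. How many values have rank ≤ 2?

Sorted (ascending): 485, 536, 536, 536, 601
The 3 values of 536 occupy positions 2–4 → average rank 3.
Ranks ≤ 2: {1} → 1 value.

1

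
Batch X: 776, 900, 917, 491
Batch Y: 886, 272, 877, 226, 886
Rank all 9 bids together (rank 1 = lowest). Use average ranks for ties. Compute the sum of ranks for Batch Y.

Sorted (ascending): 226, 272, 491, 776, 877, 886, 886, 900, 917
The 2 values of 886 occupy positions 6–7 → average rank (6+7)/2 = 6.5.
Batch Y values → pooled ranks: 886→6.5, 272→2, 877→5, 226→1, 886→6.5
Rank sum = 6.5 + 2 + 5 + 1 + 6.5 = 21

21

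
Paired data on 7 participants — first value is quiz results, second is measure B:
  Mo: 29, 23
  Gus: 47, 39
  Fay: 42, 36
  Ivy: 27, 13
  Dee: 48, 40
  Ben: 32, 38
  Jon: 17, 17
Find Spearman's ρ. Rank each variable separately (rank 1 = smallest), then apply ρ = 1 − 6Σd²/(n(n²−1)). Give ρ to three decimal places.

Ranks of variable 1: 3, 6, 5, 2, 7, 4, 1
Ranks of variable 2: 3, 6, 4, 1, 7, 5, 2
d = r₁ − r₂: 0, 0, 1, 1, 0, -1, -1
d²: 0, 0, 1, 1, 0, 1, 1; Σd² = 4
ρ = 1 − 6·4/(7·48) = 1 − 24/336 = 0.929

0.929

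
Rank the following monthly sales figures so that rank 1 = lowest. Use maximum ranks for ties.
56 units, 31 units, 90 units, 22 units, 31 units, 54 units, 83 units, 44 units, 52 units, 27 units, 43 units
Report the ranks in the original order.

9, 4, 11, 1, 4, 8, 10, 6, 7, 2, 5

Sorted (ascending): 22, 27, 31, 31, 43, 44, 52, 54, 56, 83, 90
The 2 values of 31 occupy positions 3–4 → each gets rank 4.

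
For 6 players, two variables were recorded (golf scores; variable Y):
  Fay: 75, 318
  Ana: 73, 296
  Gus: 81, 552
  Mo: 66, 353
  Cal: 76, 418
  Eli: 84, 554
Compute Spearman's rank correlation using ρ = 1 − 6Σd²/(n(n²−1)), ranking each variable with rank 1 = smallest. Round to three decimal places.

Ranks of variable 1: 3, 2, 5, 1, 4, 6
Ranks of variable 2: 2, 1, 5, 3, 4, 6
d = r₁ − r₂: 1, 1, 0, -2, 0, 0
d²: 1, 1, 0, 4, 0, 0; Σd² = 6
ρ = 1 − 6·6/(6·35) = 1 − 36/210 = 0.829

0.829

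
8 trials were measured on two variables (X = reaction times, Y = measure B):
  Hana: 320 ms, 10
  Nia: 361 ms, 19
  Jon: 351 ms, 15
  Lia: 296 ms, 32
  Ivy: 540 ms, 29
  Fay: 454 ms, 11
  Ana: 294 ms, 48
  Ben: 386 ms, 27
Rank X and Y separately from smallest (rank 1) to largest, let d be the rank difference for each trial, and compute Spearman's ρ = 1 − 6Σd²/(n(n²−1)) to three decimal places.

Ranks of variable 1: 3, 5, 4, 2, 8, 7, 1, 6
Ranks of variable 2: 1, 4, 3, 7, 6, 2, 8, 5
d = r₁ − r₂: 2, 1, 1, -5, 2, 5, -7, 1
d²: 4, 1, 1, 25, 4, 25, 49, 1; Σd² = 110
ρ = 1 − 6·110/(8·63) = 1 − 660/504 = -0.310

-0.310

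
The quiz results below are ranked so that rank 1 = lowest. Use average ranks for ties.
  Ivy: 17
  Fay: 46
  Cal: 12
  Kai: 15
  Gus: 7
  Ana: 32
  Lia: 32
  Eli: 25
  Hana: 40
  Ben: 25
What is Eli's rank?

5.5

Sorted (ascending): 7, 12, 15, 17, 25, 25, 32, 32, 40, 46
The 2 values of 25 occupy positions 5–6 → average rank (5+6)/2 = 5.5.
The 2 values of 32 occupy positions 7–8 → average rank (7+8)/2 = 7.5.
Eli has value 25 → rank 5.5.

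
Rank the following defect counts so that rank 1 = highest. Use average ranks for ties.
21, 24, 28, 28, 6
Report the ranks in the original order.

Sorted (descending): 28, 28, 24, 21, 6
The 2 values of 28 occupy positions 1–2 → average rank (1+2)/2 = 1.5.

4, 3, 1.5, 1.5, 5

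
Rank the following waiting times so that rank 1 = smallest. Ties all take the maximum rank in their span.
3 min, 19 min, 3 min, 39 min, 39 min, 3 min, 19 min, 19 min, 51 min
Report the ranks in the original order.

3, 6, 3, 8, 8, 3, 6, 6, 9

Sorted (ascending): 3, 3, 3, 19, 19, 19, 39, 39, 51
The 3 values of 3 occupy positions 1–3 → each gets rank 3.
The 3 values of 19 occupy positions 4–6 → each gets rank 6.
The 2 values of 39 occupy positions 7–8 → each gets rank 8.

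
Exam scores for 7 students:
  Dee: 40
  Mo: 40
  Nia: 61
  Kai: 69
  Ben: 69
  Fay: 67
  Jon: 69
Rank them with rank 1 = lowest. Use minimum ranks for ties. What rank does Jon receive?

Sorted (ascending): 40, 40, 61, 67, 69, 69, 69
The 2 values of 40 occupy positions 1–2 → each gets rank 1.
The 3 values of 69 occupy positions 5–7 → each gets rank 5.
Jon has value 69 → rank 5.

5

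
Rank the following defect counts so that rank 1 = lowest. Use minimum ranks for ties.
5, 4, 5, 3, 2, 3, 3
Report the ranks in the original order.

Sorted (ascending): 2, 3, 3, 3, 4, 5, 5
The 3 values of 3 occupy positions 2–4 → each gets rank 2.
The 2 values of 5 occupy positions 6–7 → each gets rank 6.

6, 5, 6, 2, 1, 2, 2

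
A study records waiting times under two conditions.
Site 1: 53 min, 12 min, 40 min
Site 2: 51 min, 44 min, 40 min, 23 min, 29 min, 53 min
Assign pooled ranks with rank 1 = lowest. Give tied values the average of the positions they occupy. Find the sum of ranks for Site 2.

31

Sorted (ascending): 12, 23, 29, 40, 40, 44, 51, 53, 53
The 2 values of 40 occupy positions 4–5 → average rank (4+5)/2 = 4.5.
The 2 values of 53 occupy positions 8–9 → average rank (8+9)/2 = 8.5.
Site 2 values → pooled ranks: 51→7, 44→6, 40→4.5, 23→2, 29→3, 53→8.5
Rank sum = 7 + 6 + 4.5 + 2 + 3 + 8.5 = 31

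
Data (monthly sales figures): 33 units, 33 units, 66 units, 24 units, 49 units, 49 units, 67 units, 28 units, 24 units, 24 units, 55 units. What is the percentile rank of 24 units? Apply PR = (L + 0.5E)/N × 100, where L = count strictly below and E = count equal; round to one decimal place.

N = 11.
Strictly below 24: 0. Equal to 24: 3.
PR = (0 + 0.5·3)/11 × 100 = 13.6

13.6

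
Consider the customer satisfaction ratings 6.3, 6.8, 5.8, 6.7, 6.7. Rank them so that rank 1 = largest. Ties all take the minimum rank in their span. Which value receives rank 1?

Sorted (descending): 6.8, 6.7, 6.7, 6.3, 5.8
The 2 values of 6.7 occupy positions 2–3 → each gets rank 2.
Rank 1 → value 6.8.

6.8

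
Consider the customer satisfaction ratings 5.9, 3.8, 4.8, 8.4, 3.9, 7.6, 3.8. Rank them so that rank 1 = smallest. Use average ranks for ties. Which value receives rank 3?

Sorted (ascending): 3.8, 3.8, 3.9, 4.8, 5.9, 7.6, 8.4
The 2 values of 3.8 occupy positions 1–2 → average rank (1+2)/2 = 1.5.
Rank 3 → value 3.9.

3.9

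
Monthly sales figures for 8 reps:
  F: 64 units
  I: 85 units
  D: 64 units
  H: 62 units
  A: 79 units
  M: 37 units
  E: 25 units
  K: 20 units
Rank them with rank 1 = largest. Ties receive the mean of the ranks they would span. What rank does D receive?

Sorted (descending): 85, 79, 64, 64, 62, 37, 25, 20
The 2 values of 64 occupy positions 3–4 → average rank (3+4)/2 = 3.5.
D has value 64 units → rank 3.5.

3.5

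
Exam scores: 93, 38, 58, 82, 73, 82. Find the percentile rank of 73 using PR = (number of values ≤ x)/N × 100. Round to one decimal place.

N = 6.
Strictly below 73: 2. Equal to 73: 1.
PR = 3/6 × 100 = 50.0

50.0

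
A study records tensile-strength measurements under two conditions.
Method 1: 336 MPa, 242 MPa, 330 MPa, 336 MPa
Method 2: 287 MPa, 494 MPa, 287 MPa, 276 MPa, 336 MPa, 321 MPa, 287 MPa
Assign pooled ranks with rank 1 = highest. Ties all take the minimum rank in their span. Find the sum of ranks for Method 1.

Sorted (descending): 494, 336, 336, 336, 330, 321, 287, 287, 287, 276, 242
The 3 values of 336 occupy positions 2–4 → each gets rank 2.
The 3 values of 287 occupy positions 7–9 → each gets rank 7.
Method 1 values → pooled ranks: 336→2, 242→11, 330→5, 336→2
Rank sum = 2 + 11 + 5 + 2 = 20

20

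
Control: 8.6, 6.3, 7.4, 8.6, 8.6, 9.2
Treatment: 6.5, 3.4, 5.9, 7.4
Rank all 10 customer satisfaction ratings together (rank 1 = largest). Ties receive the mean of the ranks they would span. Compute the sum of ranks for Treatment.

31.5

Sorted (descending): 9.2, 8.6, 8.6, 8.6, 7.4, 7.4, 6.5, 6.3, 5.9, 3.4
The 3 values of 8.6 occupy positions 2–4 → average rank 3.
The 2 values of 7.4 occupy positions 5–6 → average rank (5+6)/2 = 5.5.
Treatment values → pooled ranks: 6.5→7, 3.4→10, 5.9→9, 7.4→5.5
Rank sum = 7 + 10 + 9 + 5.5 = 31.5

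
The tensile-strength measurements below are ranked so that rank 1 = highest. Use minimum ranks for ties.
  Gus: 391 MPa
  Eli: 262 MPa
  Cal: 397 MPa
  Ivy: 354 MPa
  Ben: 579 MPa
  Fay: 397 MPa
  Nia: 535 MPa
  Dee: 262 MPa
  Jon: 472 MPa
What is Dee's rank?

8

Sorted (descending): 579, 535, 472, 397, 397, 391, 354, 262, 262
The 2 values of 397 occupy positions 4–5 → each gets rank 4.
The 2 values of 262 occupy positions 8–9 → each gets rank 8.
Dee has value 262 MPa → rank 8.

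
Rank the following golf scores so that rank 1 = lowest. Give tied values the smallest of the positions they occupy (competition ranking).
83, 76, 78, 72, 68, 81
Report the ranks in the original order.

Sorted (ascending): 68, 72, 76, 78, 81, 83
No ties — each value takes its position as its rank.

6, 3, 4, 2, 1, 5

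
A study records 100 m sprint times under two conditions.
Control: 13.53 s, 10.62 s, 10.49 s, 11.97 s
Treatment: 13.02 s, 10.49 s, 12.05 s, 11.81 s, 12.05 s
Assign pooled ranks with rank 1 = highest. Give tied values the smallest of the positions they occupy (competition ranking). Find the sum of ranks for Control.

Sorted (descending): 13.53, 13.02, 12.05, 12.05, 11.97, 11.81, 10.62, 10.49, 10.49
The 2 values of 12.05 occupy positions 3–4 → each gets rank 3.
The 2 values of 10.49 occupy positions 8–9 → each gets rank 8.
Control values → pooled ranks: 13.53→1, 10.62→7, 10.49→8, 11.97→5
Rank sum = 1 + 7 + 8 + 5 = 21

21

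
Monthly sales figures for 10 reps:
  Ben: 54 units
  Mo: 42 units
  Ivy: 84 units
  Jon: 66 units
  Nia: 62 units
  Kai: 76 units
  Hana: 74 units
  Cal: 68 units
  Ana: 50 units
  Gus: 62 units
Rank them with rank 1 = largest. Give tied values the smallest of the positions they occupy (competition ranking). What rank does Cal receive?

4

Sorted (descending): 84, 76, 74, 68, 66, 62, 62, 54, 50, 42
The 2 values of 62 occupy positions 6–7 → each gets rank 6.
Cal has value 68 units → rank 4.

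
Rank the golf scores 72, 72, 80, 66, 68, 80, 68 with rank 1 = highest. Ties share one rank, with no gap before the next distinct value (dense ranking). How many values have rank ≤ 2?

Sorted (descending): 80, 80, 72, 72, 68, 68, 66
The 2 values of 80 share dense rank 1.
The 2 values of 72 share dense rank 2.
The 2 values of 68 share dense rank 3.
Remaining distinct values take the next consecutive integers.
Ranks ≤ 2: {1, 1, 2, 2} → 4 values.

4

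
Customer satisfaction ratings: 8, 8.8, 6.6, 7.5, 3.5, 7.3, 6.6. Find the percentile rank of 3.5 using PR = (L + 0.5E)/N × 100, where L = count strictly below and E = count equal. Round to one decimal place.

N = 7.
Strictly below 3.5: 0. Equal to 3.5: 1.
PR = (0 + 0.5·1)/7 × 100 = 7.1

7.1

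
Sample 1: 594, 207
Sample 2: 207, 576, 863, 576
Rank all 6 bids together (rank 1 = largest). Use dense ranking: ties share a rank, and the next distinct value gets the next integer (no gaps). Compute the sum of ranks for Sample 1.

Sorted (descending): 863, 594, 576, 576, 207, 207
The 2 values of 576 share dense rank 3.
The 2 values of 207 share dense rank 4.
Remaining distinct values take the next consecutive integers.
Sample 1 values → pooled ranks: 594→2, 207→4
Rank sum = 2 + 4 = 6

6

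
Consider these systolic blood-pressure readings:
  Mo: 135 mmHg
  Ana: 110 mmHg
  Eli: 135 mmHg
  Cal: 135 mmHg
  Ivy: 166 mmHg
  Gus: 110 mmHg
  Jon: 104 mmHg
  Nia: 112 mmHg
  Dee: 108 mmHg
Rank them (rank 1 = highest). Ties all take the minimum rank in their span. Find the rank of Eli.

Sorted (descending): 166, 135, 135, 135, 112, 110, 110, 108, 104
The 3 values of 135 occupy positions 2–4 → each gets rank 2.
The 2 values of 110 occupy positions 6–7 → each gets rank 6.
Eli has value 135 mmHg → rank 2.

2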